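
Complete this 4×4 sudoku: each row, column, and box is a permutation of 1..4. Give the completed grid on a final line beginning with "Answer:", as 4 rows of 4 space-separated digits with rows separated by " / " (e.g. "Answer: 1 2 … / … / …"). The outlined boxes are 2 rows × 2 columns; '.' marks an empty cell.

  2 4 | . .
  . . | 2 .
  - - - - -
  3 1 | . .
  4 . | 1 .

Step 1. [r2c4∈{1,3,4}] row 2 places 4 nowhere but r2c4 ⇒ r2c4=4.
Step 2. [r4c4∈{2,3}] r4c4 is the only open cell in row 4 admitting 3, so r4c4=3.
Step 3. [r2c1∈{1}] nothing but 1 survives at r2c1 ⇒ r2c1=1.
Step 4. [r4c2∈{2}] only 2 remains possible at r4c2 ⇒ r4c2=2.
Step 5. [r3c4∈{2}] r3c4 has the single candidate 2, so r3c4=2.
Step 6. [r2c2∈{3}] nothing but 3 survives at r2c2, so r2c2=3.
Step 7. [r3c3∈{4}] r3c3's peers cover all but 4 ⇒ r3c3=4.
Step 8. [r1c3∈{3}] r1c3 has the single candidate 3. So r1c3=3.
Step 9. [r1c4∈{1}] r1c4 is down to just 1. So r1c4=1.

Answer: 2 4 3 1 / 1 3 2 4 / 3 1 4 2 / 4 2 1 3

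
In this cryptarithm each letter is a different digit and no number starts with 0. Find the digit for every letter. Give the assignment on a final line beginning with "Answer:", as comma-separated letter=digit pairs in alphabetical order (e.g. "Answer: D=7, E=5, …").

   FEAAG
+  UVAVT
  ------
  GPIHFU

Step 1. [col 1: G + T ≡ U (mod 10)] several values work for T in column 1 (G + T ≡ U (mod 10), carry-in 0); try T=6. So T=6.
Step 2. [col 1: G + T ≡ U (mod 10)] no forcing yet in column 1 (carry-in 0); G=1 is free and consistent — try it ⇒ G=1.
Step 3. [col 1: G + T ≡ U (mod 10)] from column 1 (G=1, T=6, carry-in 0, digits 1,6 already taken and all letters distinct): U must equal 7 ⇒ U=7.
Step 4. [col 2: A + V ≡ F (mod 10)] no forcing yet in column 2 (carry-in 0); A=4 is free and consistent — try it. So A=4.
Step 5. [col 2: A + V ≡ F (mod 10)] column 2 (A + V ≡ F (mod 10), carry-in 0) doesn't pin F yet; pick F=2 and continue ⇒ F=2.
Step 6. [col 2: A + V ≡ F (mod 10)] in column 2 we have A+V≡F with carry-in 0; given A=4, F=2 and digits 1,2,4,6,7 already taken and all letters distinct, that pins V to 8 ⇒ V=8.
Step 7. [col 3: A + A ≡ H (mod 10)] from column 3 (A=4, carry-in 1, digits 1,2,4,6,7,8 already taken and all letters distinct): H must equal 9. So H=9.
Step 8. [col 4: E + V ≡ I (mod 10)] in column 4 we have E+V≡I with carry-in 0; given V=8 and digits 1,2,4,6,7,8,9 already taken and all letters distinct, that pins E to 5 ⇒ E=5.
Step 9. [col 4: E + V ≡ I (mod 10)] from column 4 (E=5, V=8, carry-in 0, digits 1,2,4,5,6,7,8,9 already taken and all letters distinct): I must equal 3. So I=3.
Step 10. [col 5: F + U ≡ P (mod 10)] column 5 reads F+U+carry(1)=P with F=2, U=7; with digits 1,2,3,4,5,6,7,8,9 already taken and all letters distinct, the only value for P is 0, so P=0.

Answer: A=4, E=5, F=2, G=1, H=9, I=3, P=0, T=6, U=7, V=8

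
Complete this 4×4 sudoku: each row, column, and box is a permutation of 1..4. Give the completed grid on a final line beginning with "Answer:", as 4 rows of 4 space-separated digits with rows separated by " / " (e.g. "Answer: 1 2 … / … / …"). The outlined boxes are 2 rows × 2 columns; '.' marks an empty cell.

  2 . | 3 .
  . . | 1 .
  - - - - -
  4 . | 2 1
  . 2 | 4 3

Step 1. [r1c4∈{4}] only 4 remains possible at r1c4. So r1c4=4.
Step 2. [r3c2∈{3}] only 3 remains possible at r3c2 ⇒ r3c2=3.
Step 3. [r4c1∈{1}] r4c1 is down to just 1 ⇒ r4c1=1.
Step 4. [r1c2∈{1}] nothing but 1 survives at r1c2, so r1c2=1.
Step 5. [r2c2∈{4}] nothing but 4 survives at r2c2 ⇒ r2c2=4.
Step 6. [r2c1∈{3}] only 3 remains possible at r2c1. So r2c1=3.
Step 7. [r2c4∈{2}] r2c4's peers cover all but 2. So r2c4=2.

Answer: 2 1 3 4 / 3 4 1 2 / 4 3 2 1 / 1 2 4 3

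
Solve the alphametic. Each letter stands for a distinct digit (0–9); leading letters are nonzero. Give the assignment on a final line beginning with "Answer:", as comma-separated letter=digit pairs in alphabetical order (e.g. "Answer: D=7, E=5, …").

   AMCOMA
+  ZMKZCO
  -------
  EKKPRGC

Step 1. [col 1: A + O ≡ C (mod 10)] A=2 is one option consistent with column 1 (A + O ≡ C (mod 10), carry-in 0) — take it. So A=2.
Step 2. [E] adding two 6-digit numbers gives at most 6+1 digits, and here it does — E is that final carry and must be 1, so E=1.
Step 3. [col 1: A + O ≡ C (mod 10)] no forcing yet in column 1 (carry-in 0); O=6 is free and consistent — try it. So O=6.
Step 4. [col 1: A + O ≡ C (mod 10)] in column 1 we have A+O≡C with carry-in 0; given A=2, O=6 and digits 1,2,6 already taken and all letters distinct, that pins C to 8, so C=8.
Step 5. [col 2: M + C ≡ G (mod 10)] column 2 (M + C ≡ G (mod 10), carry-in 0) doesn't pin G yet; pick G=3 and continue, so G=3.
Step 6. [col 2: M + C ≡ G (mod 10)] column 2 reads M+C+carry(0)=G with C=8, G=3; with digits 1,2,3,6,8 already taken and all letters distinct, the only value for M is 5 ⇒ M=5.
Step 7. [col 3: O + Z ≡ R (mod 10)] several values work for R in column 3 (O + Z ≡ R (mod 10), carry-in 1); try R=4 ⇒ R=4.
Step 8. [col 3: O + Z ≡ R (mod 10)] column 3 reads O+Z+carry(1)=R with O=6, R=4; with digits 1,2,3,4,5,6,8 already taken and all letters distinct, the only value for Z is 7 ⇒ Z=7.
Step 9. [col 4: C + K ≡ P (mod 10)] column 4: given C=8, carry-in 1, and digits 1,2,3,4,5,6,7,8 already taken and all letters distinct, C+K≡P (mod 10) forces K=0. So K=0.
Step 10. [col 4: C + K ≡ P (mod 10)] in column 4 we have C+K≡P with carry-in 1; given C=8, K=0 and digits 0,1,2,3,4,5,6,7,8 already taken and all letters distinct, that pins P to 9. So P=9.

Answer: A=2, C=8, E=1, G=3, K=0, M=5, O=6, P=9, R=4, Z=7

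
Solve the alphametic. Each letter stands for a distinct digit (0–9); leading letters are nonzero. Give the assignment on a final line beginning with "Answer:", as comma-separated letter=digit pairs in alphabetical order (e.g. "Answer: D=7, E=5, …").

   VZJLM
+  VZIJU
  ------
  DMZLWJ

Step 1. [col 1: M + U ≡ J (mod 10)] no forcing yet in column 1 (carry-in 0); U=7 is free and consistent — try it, so U=7.
Step 2. [D] adding two 5-digit numbers gives at most 5+1 digits, and here it does — D is that final carry and must be 1, so D=1.
Step 3. [col 1: M + U ≡ J (mod 10)] several values work for J in column 1 (M + U ≡ J (mod 10), carry-in 0); try J=3, so J=3.
Step 4. [col 1: M + U ≡ J (mod 10)] column 1 reads M+U+carry(0)=J with U=7, J=3; with digits 1,3,7 already taken and all letters distinct, the only value for M is 6, so M=6.
Step 5. [col 2: L + J ≡ W (mod 10)] W=9 is one option consistent with column 2 (L + J ≡ W (mod 10), carry-in 1) — take it ⇒ W=9.
Step 6. [col 2: L + J ≡ W (mod 10)] in column 2 we have L+J≡W with carry-in 1; given J=3, W=9 and digits 1,3,6,7,9 already taken and all letters distinct, that pins L to 5, so L=5.
Step 7. [col 3: J + I ≡ L (mod 10)] column 3 reads J+I+carry(0)=L with J=3, L=5; with digits 1,3,5,6,7,9 already taken and all letters distinct, the only value for I is 2 ⇒ I=2.
Step 8. [col 4: Z + Z ≡ Z (mod 10)] column 4 reads Z+Z+carry(0)=Z with nothing yet; with digits 1,2,3,5,6,7,9 already taken and all letters distinct, the only value for Z is 0 ⇒ Z=0.
Step 9. [col 5: V + V ≡ M (mod 10)] column 5 reads V+V+carry(0)=M with M=6; with digits 0,1,2,3,5,6,7,9 already taken and all letters distinct, the only value for V is 8 ⇒ V=8.

Answer: D=1, I=2, J=3, L=5, M=6, U=7, V=8, W=9, Z=0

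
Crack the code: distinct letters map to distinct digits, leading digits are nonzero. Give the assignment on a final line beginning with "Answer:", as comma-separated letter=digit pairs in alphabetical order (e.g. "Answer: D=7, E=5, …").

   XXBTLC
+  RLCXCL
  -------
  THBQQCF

Step 1. [col 1: C + L ≡ F (mod 10)] no forcing yet in column 1 (carry-in 0); F=2 is free and consistent — try it ⇒ F=2.
Step 2. [col 1: C + L ≡ F (mod 10)] L=9 is one option consistent with column 1 (C + L ≡ F (mod 10), carry-in 0) — take it, so L=9.
Step 3. [T] the sum has 7 digits but both addends have 6; that extra leading digit T is the final carry, namely 1. So T=1.
Step 4. [col 1: C + L ≡ F (mod 10)] in column 1 we have C+L≡F with carry-in 0; given L=9, F=2 and digits 1,2,9 already taken and all letters distinct, that pins C to 3. So C=3.
Step 5. [col 3: T + X ≡ Q (mod 10)] several values work for Q in column 3 (T + X ≡ Q (mod 10), carry-in 1); try Q=8. So Q=8.
Step 6. [col 3: T + X ≡ Q (mod 10)] column 3: given T=1, Q=8, carry-in 1, and digits 1,2,3,8,9 already taken and all letters distinct, T+X≡Q (mod 10) forces X=6. So X=6.
Step 7. [col 4: B + C ≡ Q (mod 10)] column 4 reads B+C+carry(0)=Q with C=3, Q=8; with digits 1,2,3,6,8,9 already taken and all letters distinct, the only value for B is 5, so B=5.
Step 8. [col 6: X + R ≡ H (mod 10)] several values work for H in column 6 (X + R ≡ H (mod 10), carry-in 1); try H=4, so H=4.
Step 9. [col 6: X + R ≡ H (mod 10)] column 6: given X=6, H=4, carry-in 1, and digits 1,2,3,4,5,6,8,9 already taken and all letters distinct, X+R≡H (mod 10) forces R=7 ⇒ R=7.

Answer: B=5, C=3, F=2, H=4, L=9, Q=8, R=7, T=1, X=6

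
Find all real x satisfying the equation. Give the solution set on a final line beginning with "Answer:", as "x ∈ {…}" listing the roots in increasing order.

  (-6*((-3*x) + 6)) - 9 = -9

Step 1. [(-6*((-3*x) + 6)) - 9 = -9] peel the -9: add 9 from each side ⇒ sub: -6*((-3*x) + 6) = 0.
Step 2. [-6*((-3*x) + 6) = 0] divide by the outer -6. So div: (-3*x) + 6 = 0.
Step 3. [(-3*x) + 6 = 0] -3 | LHS and -3 | 0: pull -3 out ⇒ factor: x - 2 = 0.
Step 4. [x - 2 = 0] 2 comes off first (add 2). So sub: x = 2.

Answer: x ∈ {2}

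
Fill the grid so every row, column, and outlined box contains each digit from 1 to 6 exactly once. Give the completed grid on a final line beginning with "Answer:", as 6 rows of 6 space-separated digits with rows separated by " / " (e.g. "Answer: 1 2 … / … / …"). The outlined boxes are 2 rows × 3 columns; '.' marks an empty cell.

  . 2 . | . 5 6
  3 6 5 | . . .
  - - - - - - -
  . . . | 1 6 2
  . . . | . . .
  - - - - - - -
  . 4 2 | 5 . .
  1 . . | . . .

Step 1. [r4c6∈{3,4,5}] across col 6, 5 lands solely at r4c6. So r4c6=5.
Step 2. [r1c1∈{4}] nothing but 4 survives at r1c1. So r1c1=4.
Step 3. [r6c4∈{2,3,4,6}] 6 has one home in col 4: r6c4, so r6c4=6.
Step 4. [r6c3∈{3}] r6c3 is down to just 3 ⇒ r6c3=3.
Step 5. [r4c3∈{1,4,6}] r4c3 is the only open cell in col 3 admitting 6 ⇒ r4c3=6.
Step 6. [r3c2∈{3,5}] r3c2 is the only open cell in row 3 admitting 3. So r3c2=3.
Step 7. [r5c6∈{1,3}] 3 has one home in col 6: r5c6, so r5c6=3.
Step 8. [r2c6∈{1,4}] col 6 places 1 nowhere but r2c6, so r2c6=1.
Step 9. [r4c5∈{3,4}] col 5 places 3 nowhere but r4c5. So r4c5=3.
Step 10. [r6c5∈{2,4}] r6c5 is the only open cell in row 6 admitting 2. So r6c5=2.
Step 11. [r4c4∈{4}] nothing but 4 survives at r4c4, so r4c4=4.
Step 12. [r4c1∈{2}] nothing but 2 survives at r4c1 ⇒ r4c1=2.
Step 13. [r3c3∈{4}] r3c3 is down to just 4, so r3c3=4.
Step 14. [r6c6∈{4}] r6c6 has the single candidate 4 ⇒ r6c6=4.
Step 15. [r1c3∈{1}] r1c3's peers cover all but 1. So r1c3=1.
Step 16. [r3c1∈{5}] r3c1 has the single candidate 5 ⇒ r3c1=5.
Step 17. [r6c2∈{5}] r6c2 is down to just 5. So r6c2=5.
Step 18. [r1c4∈{3}] r1c4 has the single candidate 3. So r1c4=3.
Step 19. [r2c5∈{4}] nothing but 4 survives at r2c5 ⇒ r2c5=4.
Step 20. [r4c2∈{1}] nothing but 1 survives at r4c2 ⇒ r4c2=1.
Step 21. [r5c1∈{6}] nothing but 6 survives at r5c1. So r5c1=6.
Step 22. [r5c5∈{1}] nothing but 1 survives at r5c5 ⇒ r5c5=1.
Step 23. [r2c4∈{2}] r2c4 is down to just 2. So r2c4=2.

Answer: 4 2 1 3 5 6 / 3 6 5 2 4 1 / 5 3 4 1 6 2 / 2 1 6 4 3 5 / 6 4 2 5 1 3 / 1 5 3 6 2 4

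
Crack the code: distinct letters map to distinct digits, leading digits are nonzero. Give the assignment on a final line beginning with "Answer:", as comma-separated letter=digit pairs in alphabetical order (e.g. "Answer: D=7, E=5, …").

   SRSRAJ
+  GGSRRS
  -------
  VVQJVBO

Step 1. [col 1: J + S ≡ O (mod 10)] column 1 (J + S ≡ O (mod 10), carry-in 0) doesn't pin S yet; pick S=6 and continue. So S=6.
Step 2. [col 1: J + S ≡ O (mod 10)] column 1 (J + S ≡ O (mod 10), carry-in 0) doesn't pin J yet; pick J=3 and continue. So J=3.
Step 3. [col 1: J + S ≡ O (mod 10)] from column 1 (J=3, S=6, carry-in 0, digits 3,6 already taken and all letters distinct): O must equal 9, so O=9.
Step 4. [col 2: A + R ≡ B (mod 10)] R=5 is one option consistent with column 2 (A + R ≡ B (mod 10), carry-in 0) — take it, so R=5.
Step 5. [col 2: A + R ≡ B (mod 10)] column 2 (A + R ≡ B (mod 10), carry-in 0) doesn't pin A yet; pick A=7 and continue ⇒ A=7.
Step 6. [V] V is the leading digit of a 7-digit sum of two 6-digit numbers; the final carry is exactly 1, so V=1.
Step 7. [col 2: A + R ≡ B (mod 10)] from column 2 (A=7, R=5, carry-in 0, digits 1,3,5,6,7,9 already taken and all letters distinct): B must equal 2, so B=2.
Step 8. [col 5: R + G ≡ Q (mod 10)] column 5 (R + G ≡ Q (mod 10), carry-in 1) doesn't pin Q yet; pick Q=0 and continue. So Q=0.
Step 9. [col 5: R + G ≡ Q (mod 10)] column 5 reads R+G+carry(1)=Q with R=5, Q=0; with digits 0,1,2,3,5,6,7,9 already taken and all letters distinct, the only value for G is 4, so G=4.

Answer: A=7, B=2, G=4, J=3, O=9, Q=0, R=5, S=6, V=1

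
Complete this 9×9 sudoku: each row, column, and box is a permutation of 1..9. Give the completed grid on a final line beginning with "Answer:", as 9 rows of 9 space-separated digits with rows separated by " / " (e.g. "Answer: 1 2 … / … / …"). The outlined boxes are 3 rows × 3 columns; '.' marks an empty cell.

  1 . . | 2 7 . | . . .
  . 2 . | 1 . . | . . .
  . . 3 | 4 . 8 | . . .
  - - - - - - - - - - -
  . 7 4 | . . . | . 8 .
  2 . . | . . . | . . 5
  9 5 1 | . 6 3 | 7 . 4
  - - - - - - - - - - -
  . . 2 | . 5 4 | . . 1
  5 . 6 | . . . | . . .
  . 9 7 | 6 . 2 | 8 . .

Step 1. [r9c9∈{3}] r9c9 has the single candidate 3. So r9c9=3.
Step 2. [r3c5∈{9}] r3c5 is down to just 9 ⇒ r3c5=9.
Step 3. [r3c2∈{6}] r3c2's peers cover all but 6. So r3c2=6.
Step 4. [r5c3∈{8}] only 8 remains possible at r5c3 ⇒ r5c3=8.
Step 5. [r8c2∈{1,3,4,8}] col 2 places 1 nowhere but r8c2. So r8c2=1.
Step 6. [r9c8∈{4,5}] across row 9, 5 lands solely at r9c8, so r9c8=5.
Step 7. [r5c2∈{3}] nothing but 3 survives at r5c2, so r5c2=3.
Step 8. [r4c7∈{1,2,3,6,9}] 3 has one home in row 4: r4c7 ⇒ r4c7=3.
Step 9. [r3c7∈{1,2,5}] 5 has one home in row 3: r3c7. So r3c7=5.
Step 10. [r5c7∈{1,6,9}] 1 has one home in col 7: r5c7. So r5c7=1.
Step 11. [r5c8∈{6,9}] in row 5, 6 fits only at r5c8. So r5c8=6.
Step 12. [r4c9∈{2,9}] box 6 places 9 nowhere but r4c9. So r4c9=9.
Step 13. [r8c7∈{2,4,9}] col 7 places 2 nowhere but r8c7, so r8c7=2.
Step 14. [r8c9∈{7}] r8c9 is down to just 7, so r8c9=7.
Step 15. [r7c8∈{9}] r7c8's peers cover all but 9, so r7c8=9.
Step 16. [r1c2∈{4,8}] 4 has one home in col 2: r1c2. So r1c2=4.
Step 17. [r7c4∈{3,7,8}] 7 has one home in row 7: r7c4 ⇒ r7c4=7.
Step 18. [r8c4∈{3,8,9}] in col 4, 3 fits only at r8c4, so r8c4=3.
Step 19. [r2c7∈{4,6,9}] 4 has one home in col 7: r2c7. So r2c7=4.
Step 20. [r2c1∈{7,8}] r2c1 is the only open cell in box 1 admitting 8. So r2c1=8.
Step 21. [r2c9∈{6}] nothing but 6 survives at r2c9, so r2c9=6.
Step 22. [r2c6∈{5}] r2c6 has the single candidate 5, so r2c6=5.
Step 23. [r3c8∈{1,2,7}] 1 has one home in row 3: r3c8 ⇒ r3c8=1.
Step 24. [r9c5∈{1}] r9c5's peers cover all but 1. So r9c5=1.
Step 25. [r1c7∈{9}] only 9 remains possible at r1c7 ⇒ r1c7=9.
Step 26. [r8c6∈{9}] r8c6 is down to just 9. So r8c6=9.
Step 27. [r2c8∈{3,7}] in row 2, 7 fits only at r2c8. So r2c8=7.
Step 28. [r2c3∈{9}] r2c3's peers cover all but 9, so r2c3=9.
Step 29. [r7c7∈{6}] nothing but 6 survives at r7c7. So r7c7=6.
Step 30. [r4c6∈{1}] r4c6 has the single candidate 1, so r4c6=1.
Step 31. [r1c8∈{3}] only 3 remains possible at r1c8. So r1c8=3.
Step 32. [r4c4∈{5}] r4c4 is down to just 5. So r4c4=5.
Step 33. [r7c2∈{8}] r7c2 is down to just 8 ⇒ r7c2=8.
Step 34. [r2c5∈{3}] only 3 remains possible at r2c5. So r2c5=3.
Step 35. [r3c9∈{2}] r3c9's peers cover all but 2 ⇒ r3c9=2.
Step 36. [r6c8∈{2}] r6c8 has the single candidate 2. So r6c8=2.
Step 37. [r7c1∈{3}] r7c1 is down to just 3. So r7c1=3.
Step 38. [r5c6∈{7}] nothing but 7 survives at r5c6 ⇒ r5c6=7.
Step 39. [r5c4∈{9}] r5c4 has the single candidate 9 ⇒ r5c4=9.
Step 40. [r1c9∈{8}] only 8 remains possible at r1c9 ⇒ r1c9=8.
Step 41. [r1c6∈{6}] r1c6 is down to just 6 ⇒ r1c6=6.
Step 42. [r1c3∈{5}] r1c3 is down to just 5, so r1c3=5.
Step 43. [r8c8∈{4}] r8c8 has the single candidate 4, so r8c8=4.
Step 44. [r8c5∈{8}] r8c5's peers cover all but 8, so r8c5=8.
Step 45. [r9c1∈{4}] only 4 remains possible at r9c1 ⇒ r9c1=4.
Step 46. [r4c1∈{6}] nothing but 6 survives at r4c1 ⇒ r4c1=6.
Step 47. [r6c4∈{8}] only 8 remains possible at r6c4. So r6c4=8.
Step 48. [r3c1∈{7}] r3c1 has the single candidate 7, so r3c1=7.
Step 49. [r5c5∈{4}] only 4 remains possible at r5c5 ⇒ r5c5=4.
Step 50. [r4c5∈{2}] r4c5's peers cover all but 2. So r4c5=2.

Answer: 1 4 5 2 7 6 9 3 8 / 8 2 9 1 3 5 4 7 6 / 7 6 3 4 9 8 5 1 2 / 6 7 4 5 2 1 3 8 9 / 2 3 8 9 4 7 1 6 5 / 9 5 1 8 6 3 7 2 4 / 3 8 2 7 5 4 6 9 1 / 5 1 6 3 8 9 2 4 7 / 4 9 7 6 1 2 8 5 3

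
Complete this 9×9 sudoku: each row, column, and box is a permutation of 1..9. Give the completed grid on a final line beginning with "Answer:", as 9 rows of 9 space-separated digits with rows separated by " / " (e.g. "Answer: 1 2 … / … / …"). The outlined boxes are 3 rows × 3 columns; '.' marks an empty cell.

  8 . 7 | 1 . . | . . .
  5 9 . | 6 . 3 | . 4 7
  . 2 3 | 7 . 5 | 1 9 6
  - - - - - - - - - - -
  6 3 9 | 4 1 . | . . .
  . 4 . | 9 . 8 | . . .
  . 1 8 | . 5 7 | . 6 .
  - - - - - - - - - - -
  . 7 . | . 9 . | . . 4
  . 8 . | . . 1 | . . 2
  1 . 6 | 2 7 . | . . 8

Step 1. [r5c3∈{2,5}] 5 has one home in box 4: r5c3. So r5c3=5.
Step 2. [r6c4∈{3}] nothing but 3 survives at r6c4, so r6c4=3.
Step 3. [r8c5∈{3,4,6}] in col 5, 3 fits only at r8c5. So r8c5=3.
Step 4. [r4c6∈{2}] r4c6's peers cover all but 2, so r4c6=2.
Step 5. [r8c7∈{5,6,7,9}] row 8 places 6 nowhere but r8c7 ⇒ r8c7=6.
Step 6. [r2c7∈{2,8}] across box 3, 8 lands solely at r2c7, so r2c7=8.
Step 7. [r9c7∈{3,5,9}] across row 9, 9 lands solely at r9c7. So r9c7=9.
Step 8. [r9c8∈{3,5}] r9c8 is the only open cell in row 9 admitting 3 ⇒ r9c8=3.
Step 9. [r7c7∈{5}] only 5 remains possible at r7c7 ⇒ r7c7=5.
Step 10. [r4c7∈{7}] r4c7's peers cover all but 7 ⇒ r4c7=7.
Step 11. [r6c1∈{2}] r6c1's peers cover all but 2. So r6c1=2.
Step 12. [r4c9∈{5}] r4c9 has the single candidate 5. So r4c9=5.
Step 13. [r5c9∈{1,3}] col 9 places 1 nowhere but r5c9 ⇒ r5c9=1.
Step 14. [r3c1∈{4}] only 4 remains possible at r3c1, so r3c1=4.
Step 15. [r5c7∈{2,3}] 3 has one home in row 5: r5c7, so r5c7=3.
Step 16. [r1c5∈{2,4}] col 5 places 4 nowhere but r1c5, so r1c5=4.
Step 17. [r1c8∈{2,5}] r1c8 is the only open cell in row 1 admitting 5, so r1c8=5.
Step 18. [r1c2∈{6}] r1c2's peers cover all but 6 ⇒ r1c2=6.
Step 19. [r8c3∈{4}] only 4 remains possible at r8c3, so r8c3=4.
Step 20. [r7c6∈{6}] nothing but 6 survives at r7c6 ⇒ r7c6=6.
Step 21. [r2c3∈{1}] r2c3 has the single candidate 1. So r2c3=1.
Step 22. [r2c5∈{2}] r2c5 has the single candidate 2, so r2c5=2.
Step 23. [r6c9∈{9}] r6c9 has the single candidate 9, so r6c9=9.
Step 24. [r5c1∈{7}] nothing but 7 survives at r5c1 ⇒ r5c1=7.
Step 25. [r5c8∈{2}] r5c8 has the single candidate 2 ⇒ r5c8=2.
Step 26. [r9c6∈{4}] r9c6 is down to just 4, so r9c6=4.
Step 27. [r6c7∈{4}] r6c7's peers cover all but 4. So r6c7=4.
Step 28. [r1c6∈{9}] only 9 remains possible at r1c6, so r1c6=9.
Step 29. [r7c4∈{8}] r7c4's peers cover all but 8. So r7c4=8.
Step 30. [r7c8∈{1}] r7c8 has the single candidate 1, so r7c8=1.
Step 31. [r8c4∈{5}] r8c4 is down to just 5. So r8c4=5.
Step 32. [r8c8∈{7}] r8c8 has the single candidate 7, so r8c8=7.
Step 33. [r4c8∈{8}] nothing but 8 survives at r4c8, so r4c8=8.
Step 34. [r8c1∈{9}] r8c1 has the single candidate 9, so r8c1=9.
Step 35. [r5c5∈{6}] r5c5 is down to just 6, so r5c5=6.
Step 36. [r9c2∈{5}] r9c2 has the single candidate 5 ⇒ r9c2=5.
Step 37. [r7c3∈{2}] r7c3 has the single candidate 2 ⇒ r7c3=2.
Step 38. [r1c7∈{2}] r1c7's peers cover all but 2, so r1c7=2.
Step 39. [r7c1∈{3}] r7c1 has the single candidate 3, so r7c1=3.
Step 40. [r1c9∈{3}] nothing but 3 survives at r1c9, so r1c9=3.
Step 41. [r3c5∈{8}] r3c5 is down to just 8 ⇒ r3c5=8.

Answer: 8 6 7 1 4 9 2 5 3 / 5 9 1 6 2 3 8 4 7 / 4 2 3 7 8 5 1 9 6 / 6 3 9 4 1 2 7 8 5 / 7 4 5 9 6 8 3 2 1 / 2 1 8 3 5 7 4 6 9 / 3 7 2 8 9 6 5 1 4 / 9 8 4 5 3 1 6 7 2 / 1 5 6 2 7 4 9 3 8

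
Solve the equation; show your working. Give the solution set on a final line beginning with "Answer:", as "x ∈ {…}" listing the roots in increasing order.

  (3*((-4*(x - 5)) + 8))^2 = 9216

Step 1. [(3*((-4*(x - 5)) + 8))^2 = 9216] LHS squared, RHS 9216 ≥ 0: apply √ (±), so sqrt: 3*((-4*(x - 5)) + 8) = 96 or -96.
Step 2. [3*((-4*(x - 5)) + 8) = 96 or -96] 3 out front; divide by 3 ⇒ div: (-4*(x - 5)) + 8 = 32 or -32.
Step 3. [(-4*(x - 5)) + 8 = 32 or -32] common factor -4 (LHS and 32 or -32) — divide through, so factor: (x - 5) - 2 = -8 or 8.
Step 4. [(x - 5) - 2 = -8 or 8] add 2: x sits inside (… - 2). So sub: x - 5 = -6 or 10.
Step 5. [x - 5 = -6 or 10] add 5: x sits inside (… - 5), so sub: x = -1 or 15.

Answer: x ∈ {-1, 15}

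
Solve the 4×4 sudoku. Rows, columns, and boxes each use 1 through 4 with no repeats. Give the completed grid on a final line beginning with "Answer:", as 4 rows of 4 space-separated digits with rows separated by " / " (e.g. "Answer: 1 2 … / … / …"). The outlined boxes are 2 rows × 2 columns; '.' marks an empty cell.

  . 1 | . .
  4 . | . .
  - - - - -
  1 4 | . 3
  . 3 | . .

Step 1. [r3c3∈{2}] r3c3 has the single candidate 2. So r3c3=2.
Step 2. [r1c1∈{2,3}] 3 has one home in col 1: r1c1 ⇒ r1c1=3.
Step 3. [r1c3∈{4}] r1c3's peers cover all but 4. So r1c3=4.
Step 4. [r4c3∈{1}] r4c3 has the single candidate 1 ⇒ r4c3=1.
Step 5. [r2c2∈{2}] r2c2's peers cover all but 2, so r2c2=2.
Step 6. [r4c4∈{4}] r4c4 has the single candidate 4 ⇒ r4c4=4.
Step 7. [r4c1∈{2}] r4c1's peers cover all but 2, so r4c1=2.
Step 8. [r1c4∈{2}] r1c4 has the single candidate 2, so r1c4=2.
Step 9. [r2c4∈{1}] r2c4 has the single candidate 1 ⇒ r2c4=1.
Step 10. [r2c3∈{3}] r2c3 has the single candidate 3 ⇒ r2c3=3.

Answer: 3 1 4 2 / 4 2 3 1 / 1 4 2 3 / 2 3 1 4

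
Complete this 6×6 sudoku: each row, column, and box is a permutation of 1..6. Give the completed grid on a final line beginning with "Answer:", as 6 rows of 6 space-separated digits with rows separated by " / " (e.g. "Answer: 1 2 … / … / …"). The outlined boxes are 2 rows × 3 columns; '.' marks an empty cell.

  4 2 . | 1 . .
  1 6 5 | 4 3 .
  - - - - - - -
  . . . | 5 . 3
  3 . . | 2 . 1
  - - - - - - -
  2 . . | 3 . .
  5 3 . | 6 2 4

Step 1. [r5c3∈{1,4,6}] r5c3 is the only open cell in row 5 admitting 6, so r5c3=6.
Step 2. [r4c3∈{4}] r4c3's peers cover all but 4. So r4c3=4.
Step 3. [r6c3∈{1}] r6c3 has the single candidate 1, so r6c3=1.
Step 4. [r1c6∈{5,6}] across col 6, 6 lands solely at r1c6 ⇒ r1c6=6.
Step 5. [r5c5∈{1,5}] in row 5, 1 fits only at r5c5. So r5c5=1.
Step 6. [r4c5∈{6}] r4c5 has the single candidate 6, so r4c5=6.
Step 7. [r3c2∈{1}] r3c2 has the single candidate 1. So r3c2=1.
Step 8. [r3c3∈{2}] r3c3 is down to just 2 ⇒ r3c3=2.
Step 9. [r2c6∈{2}] r2c6 has the single candidate 2, so r2c6=2.
Step 10. [r1c3∈{3}] r1c3's peers cover all but 3, so r1c3=3.
Step 11. [r5c2∈{4}] nothing but 4 survives at r5c2. So r5c2=4.
Step 12. [r5c6∈{5}] nothing but 5 survives at r5c6 ⇒ r5c6=5.
Step 13. [r3c5∈{4}] r3c5's peers cover all but 4. So r3c5=4.
Step 14. [r4c2∈{5}] r4c2 is down to just 5, so r4c2=5.
Step 15. [r3c1∈{6}] r3c1 has the single candidate 6 ⇒ r3c1=6.
Step 16. [r1c5∈{5}] r1c5's peers cover all but 5 ⇒ r1c5=5.

Answer: 4 2 3 1 5 6 / 1 6 5 4 3 2 / 6 1 2 5 4 3 / 3 5 4 2 6 1 / 2 4 6 3 1 5 / 5 3 1 6 2 4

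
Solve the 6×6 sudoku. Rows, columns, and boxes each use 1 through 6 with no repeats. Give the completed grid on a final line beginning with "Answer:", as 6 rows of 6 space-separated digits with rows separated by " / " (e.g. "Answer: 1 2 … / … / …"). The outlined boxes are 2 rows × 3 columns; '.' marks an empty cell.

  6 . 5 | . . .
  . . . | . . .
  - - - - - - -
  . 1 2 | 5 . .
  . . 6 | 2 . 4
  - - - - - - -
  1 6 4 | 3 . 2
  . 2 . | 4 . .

Step 1. [r1c4∈{1}] only 1 remains possible at r1c4, so r1c4=1.
Step 2. [r1c6∈{3}] r1c6 is down to just 3, so r1c6=3.
Step 3. [r6c1∈{3,5}] in box 5, 5 fits only at r6c1, so r6c1=5.
Step 4. [r4c1∈{3}] r4c1 is down to just 3 ⇒ r4c1=3.
Step 5. [r1c2∈{4}] r1c2 is down to just 4. So r1c2=4.
Step 6. [r2c5∈{2,4,5,6}] across row 2, 4 lands solely at r2c5. So r2c5=4.
Step 7. [r3c6∈{6}] nothing but 6 survives at r3c6, so r3c6=6.
Step 8. [r4c5∈{1}] r4c5's peers cover all but 1 ⇒ r4c5=1.
Step 9. [r2c2∈{3}] r2c2's peers cover all but 3. So r2c2=3.
Step 10. [r5c5∈{5}] r5c5 is down to just 5, so r5c5=5.
Step 11. [r6c6∈{1}] r6c6 is down to just 1 ⇒ r6c6=1.
Step 12. [r2c6∈{5}] r2c6 has the single candidate 5, so r2c6=5.
Step 13. [r2c1∈{2}] only 2 remains possible at r2c1 ⇒ r2c1=2.
Step 14. [r3c1∈{4}] r3c1 has the single candidate 4. So r3c1=4.
Step 15. [r6c5∈{6}] nothing but 6 survives at r6c5, so r6c5=6.
Step 16. [r4c2∈{5}] r4c2's peers cover all but 5, so r4c2=5.
Step 17. [r3c5∈{3}] r3c5's peers cover all but 3 ⇒ r3c5=3.
Step 18. [r2c3∈{1}] only 1 remains possible at r2c3 ⇒ r2c3=1.
Step 19. [r6c3∈{3}] only 3 remains possible at r6c3. So r6c3=3.
Step 20. [r2c4∈{6}] nothing but 6 survives at r2c4. So r2c4=6.
Step 21. [r1c5∈{2}] r1c5 has the single candidate 2, so r1c5=2.

Answer: 6 4 5 1 2 3 / 2 3 1 6 4 5 / 4 1 2 5 3 6 / 3 5 6 2 1 4 / 1 6 4 3 5 2 / 5 2 3 4 6 1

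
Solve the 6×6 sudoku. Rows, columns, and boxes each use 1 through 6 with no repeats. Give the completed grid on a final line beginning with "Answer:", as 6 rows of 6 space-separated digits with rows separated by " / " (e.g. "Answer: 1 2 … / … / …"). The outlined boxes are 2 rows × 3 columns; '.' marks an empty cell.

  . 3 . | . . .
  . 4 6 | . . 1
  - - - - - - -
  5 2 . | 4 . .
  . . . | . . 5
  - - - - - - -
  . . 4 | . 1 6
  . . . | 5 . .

Step 1. [r2c1∈{2}] r2c1's peers cover all but 2 ⇒ r2c1=2.
Step 2. [r4c4∈{1,2,3,6}] across col 4, 1 lands solely at r4c4, so r4c4=1.
Step 3. [r6c3∈{1,2,3}] across col 3, 2 lands solely at r6c3. So r6c3=2.
Step 4. [r3c6∈{3}] r3c6's peers cover all but 3. So r3c6=3.
Step 5. [r1c6∈{2,4}] in col 6, 2 fits only at r1c6 ⇒ r1c6=2.
Step 6. [r1c5∈{4,5,6}] across row 1, 4 lands solely at r1c5. So r1c5=4.
Step 7. [r5c1∈{3}] r5c1's peers cover all but 3, so r5c1=3.
Step 8. [r4c2∈{6}] r4c2 is down to just 6, so r4c2=6.
Step 9. [r1c1∈{1}] r1c1 is down to just 1, so r1c1=1.
Step 10. [r2c5∈{3,5}] in row 2, 5 fits only at r2c5. So r2c5=5.
Step 11. [r6c5∈{3}] r6c5 has the single candidate 3. So r6c5=3.
Step 12. [r4c3∈{3}] r4c3 has the single candidate 3. So r4c3=3.
Step 13. [r6c2∈{1}] only 1 remains possible at r6c2, so r6c2=1.
Step 14. [r6c1∈{6}] only 6 remains possible at r6c1, so r6c1=6.
Step 15. [r2c4∈{3}] nothing but 3 survives at r2c4, so r2c4=3.
Step 16. [r4c5∈{2}] r4c5 is down to just 2, so r4c5=2.
Step 17. [r6c6∈{4}] only 4 remains possible at r6c6 ⇒ r6c6=4.
Step 18. [r3c3∈{1}] r3c3's peers cover all but 1, so r3c3=1.
Step 19. [r5c4∈{2}] r5c4 has the single candidate 2. So r5c4=2.
Step 20. [r5c2∈{5}] r5c2 has the single candidate 5 ⇒ r5c2=5.
Step 21. [r1c4∈{6}] r1c4 is down to just 6, so r1c4=6.
Step 22. [r4c1∈{4}] nothing but 4 survives at r4c1 ⇒ r4c1=4.
Step 23. [r1c3∈{5}] only 5 remains possible at r1c3 ⇒ r1c3=5.
Step 24. [r3c5∈{6}] nothing but 6 survives at r3c5 ⇒ r3c5=6.

Answer: 1 3 5 6 4 2 / 2 4 6 3 5 1 / 5 2 1 4 6 3 / 4 6 3 1 2 5 / 3 5 4 2 1 6 / 6 1 2 5 3 4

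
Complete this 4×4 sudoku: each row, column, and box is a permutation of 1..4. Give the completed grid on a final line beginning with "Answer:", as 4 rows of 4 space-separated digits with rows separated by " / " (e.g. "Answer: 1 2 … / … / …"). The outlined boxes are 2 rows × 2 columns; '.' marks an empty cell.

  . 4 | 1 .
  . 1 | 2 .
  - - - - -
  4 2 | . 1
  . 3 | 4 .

Step 1. [r1c4∈{3}] r1c4's peers cover all but 3, so r1c4=3.
Step 2. [r4c1∈{1}] r4c1 is down to just 1, so r4c1=1.
Step 3. [r1c1∈{2}] r1c1's peers cover all but 2, so r1c1=2.
Step 4. [r2c1∈{3}] only 3 remains possible at r2c1 ⇒ r2c1=3.
Step 5. [r2c4∈{4}] r2c4 is down to just 4 ⇒ r2c4=4.
Step 6. [r3c3∈{3}] only 3 remains possible at r3c3. So r3c3=3.
Step 7. [r4c4∈{2}] r4c4 has the single candidate 2. So r4c4=2.

Answer: 2 4 1 3 / 3 1 2 4 / 4 2 3 1 / 1 3 4 2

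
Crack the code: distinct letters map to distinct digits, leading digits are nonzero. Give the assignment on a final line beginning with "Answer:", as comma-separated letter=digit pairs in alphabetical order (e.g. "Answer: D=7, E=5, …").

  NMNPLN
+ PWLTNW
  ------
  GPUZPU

Step 1. [col 1: N + W ≡ U (mod 10)] column 1 (N + W ≡ U (mod 10), carry-in 0) doesn't pin U yet; pick U=8 and continue, so U=8.
Step 2. [col 1: N + W ≡ U (mod 10)] several values work for N in column 1 (N + W ≡ U (mod 10), carry-in 0); try N=2 ⇒ N=2.
Step 3. [col 1: N + W ≡ U (mod 10)] in column 1 we have N+W≡U with carry-in 0; given N=2, U=8 and digits 2,8 already taken and all letters distinct, that pins W to 6, so W=6.
Step 4. [col 2: L + N ≡ P (mod 10)] several values work for P in column 2 (L + N ≡ P (mod 10), carry-in 0); try P=7 ⇒ P=7.
Step 5. [col 2: L + N ≡ P (mod 10)] from column 2 (N=2, P=7, carry-in 0, digits 2,6,7,8 already taken and all letters distinct): L must equal 5 ⇒ L=5.
Step 6. [col 3: P + T ≡ Z (mod 10)] several values work for T in column 3 (P + T ≡ Z (mod 10), carry-in 0); try T=3, so T=3.
Step 7. [col 3: P + T ≡ Z (mod 10)] column 3 reads P+T+carry(0)=Z with P=7, T=3; with digits 2,3,5,6,7,8 already taken and all letters distinct, the only value for Z is 0, so Z=0.
Step 8. [col 5: M + W ≡ P (mod 10)] column 5: given W=6, P=7, carry-in 0, and digits 0,2,3,5,6,7,8 already taken and all letters distinct, M+W≡P (mod 10) forces M=1, so M=1.
Step 9. [col 6: N + P ≡ G (mod 10)] column 6: given N=2, P=7, carry-in 0, and digits 0,1,2,3,5,6,7,8 already taken and all letters distinct, N+P≡G (mod 10) forces G=9 ⇒ G=9.

Answer: G=9, L=5, M=1, N=2, P=7, T=3, U=8, W=6, Z=0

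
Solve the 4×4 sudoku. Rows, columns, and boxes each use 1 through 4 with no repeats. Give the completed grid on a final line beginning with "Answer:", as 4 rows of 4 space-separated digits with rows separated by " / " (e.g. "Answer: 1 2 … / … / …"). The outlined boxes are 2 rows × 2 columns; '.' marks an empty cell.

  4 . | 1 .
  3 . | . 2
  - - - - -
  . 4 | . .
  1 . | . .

Step 1. [r4c2∈{2,3}] r4c2 is the only open cell in col 2 admitting 3, so r4c2=3.
Step 2. [r4c3∈{2,4}] row 4 places 2 nowhere but r4c3. So r4c3=2.
Step 3. [r3c4∈{1,3}] 1 has one home in row 3: r3c4 ⇒ r3c4=1.
Step 4. [r2c2∈{1}] r2c2 has the single candidate 1. So r2c2=1.
Step 5. [r4c4∈{4}] only 4 remains possible at r4c4. So r4c4=4.
Step 6. [r1c2∈{2}] r1c2 has the single candidate 2 ⇒ r1c2=2.
Step 7. [r3c1∈{2}] r3c1's peers cover all but 2, so r3c1=2.
Step 8. [r1c4∈{3}] r1c4's peers cover all but 3. So r1c4=3.
Step 9. [r3c3∈{3}] r3c3 has the single candidate 3. So r3c3=3.
Step 10. [r2c3∈{4}] r2c3 is down to just 4. So r2c3=4.

Answer: 4 2 1 3 / 3 1 4 2 / 2 4 3 1 / 1 3 2 4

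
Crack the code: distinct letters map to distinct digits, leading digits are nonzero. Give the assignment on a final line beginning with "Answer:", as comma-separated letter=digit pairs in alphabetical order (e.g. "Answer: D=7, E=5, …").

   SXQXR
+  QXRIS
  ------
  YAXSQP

Step 1. [col 1: R + S ≡ P (mod 10)] column 1 (R + S ≡ P (mod 10), carry-in 0) doesn't pin S yet; pick S=2 and continue. So S=2.
Step 2. [col 1: R + S ≡ P (mod 10)] R=4 is one option consistent with column 1 (R + S ≡ P (mod 10), carry-in 0) — take it ⇒ R=4.
Step 3. [Y] the sum has 6 digits but both addends have 5; that extra leading digit Y is the final carry, namely 1. So Y=1.
Step 4. [col 1: R + S ≡ P (mod 10)] in column 1 we have R+S≡P with carry-in 0; given R=4, S=2 and digits 1,2,4 already taken and all letters distinct, that pins P to 6. So P=6.
Step 5. [col 2: X + I ≡ Q (mod 10)] several values work for X in column 2 (X + I ≡ Q (mod 10), carry-in 0); try X=9. So X=9.
Step 6. [col 2: X + I ≡ Q (mod 10)] column 2 reads X+I+carry(0)=Q with X=9; with digits 1,2,4,6,9 already taken and all letters distinct, the only value for I is 8 ⇒ I=8.
Step 7. [col 2: X + I ≡ Q (mod 10)] in column 2 we have X+I≡Q with carry-in 0; given X=9, I=8 and digits 1,2,4,6,8,9 already taken and all letters distinct, that pins Q to 7 ⇒ Q=7.
Step 8. [col 5: S + Q ≡ A (mod 10)] column 5: given S=2, Q=7, carry-in 1, and digits 1,2,4,6,7,8,9 already taken and all letters distinct, S+Q≡A (mod 10) forces A=0. So A=0.

Answer: A=0, I=8, P=6, Q=7, R=4, S=2, X=9, Y=1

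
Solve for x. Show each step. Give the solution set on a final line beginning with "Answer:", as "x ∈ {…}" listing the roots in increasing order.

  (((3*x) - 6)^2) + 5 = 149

Step 1. [(((3*x) - 6)^2) + 5 = 149] 5 comes off first (subtract 5), so sub: ((3*x) - 6)^2 = 144.
Step 2. [((3*x) - 6)^2 = 144] LHS squared, RHS 144 ≥ 0: apply √ (±), so sqrt: (3*x) - 6 = 12 or -12.
Step 3. [(3*x) - 6 = 12 or -12] the outer -6 inverts by adding 6. So sub: 3*x = 18 or -6.
Step 4. [3*x = 18 or -6] divide by the outer 3. So div: x = 6 or -2.

Answer: x ∈ {-2, 6}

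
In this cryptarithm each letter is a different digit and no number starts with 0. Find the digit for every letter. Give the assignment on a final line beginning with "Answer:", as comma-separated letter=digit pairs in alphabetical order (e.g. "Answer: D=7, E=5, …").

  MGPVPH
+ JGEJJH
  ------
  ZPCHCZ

Step 1. [col 1: H + H ≡ Z (mod 10)] H=7 is one option consistent with column 1 (H + H ≡ Z (mod 10), carry-in 0) — take it ⇒ H=7.
Step 2. [col 1: H + H ≡ Z (mod 10)] from column 1 (H=7, carry-in 0, digits 7 already taken and all letters distinct): Z must equal 4 ⇒ Z=4.
Step 3. [col 2: P + J ≡ C (mod 10)] column 2 (P + J ≡ C (mod 10), carry-in 1) doesn't pin C yet; pick C=9 and continue ⇒ C=9.
Step 4. [col 2: P + J ≡ C (mod 10)] J=2 is one option consistent with column 2 (P + J ≡ C (mod 10), carry-in 1) — take it ⇒ J=2.
Step 5. [col 2: P + J ≡ C (mod 10)] in column 2 we have P+J≡C with carry-in 1; given J=2, C=9 and digits 2,4,7,9 already taken and all letters distinct, that pins P to 6. So P=6.
Step 6. [col 3: V + J ≡ H (mod 10)] from column 3 (J=2, H=7, carry-in 0, digits 2,4,6,7,9 already taken and all letters distinct): V must equal 5. So V=5.
Step 7. [col 4: P + E ≡ C (mod 10)] column 4 reads P+E+carry(0)=C with P=6, C=9; with digits 2,4,5,6,7,9 already taken and all letters distinct, the only value for E is 3. So E=3.
Step 8. [col 5: G + G ≡ P (mod 10)] column 5: given P=6, carry-in 0, and digits 2,3,4,5,6,7,9 already taken and all letters distinct, G+G≡P (mod 10) forces G=8. So G=8.
Step 9. [col 6: M + J ≡ Z (mod 10)] from column 6 (J=2, Z=4, carry-in 1, digits 2,3,4,5,6,7,8,9 already taken and all letters distinct): M must equal 1, so M=1.

Answer: C=9, E=3, G=8, H=7, J=2, M=1, P=6, V=5, Z=4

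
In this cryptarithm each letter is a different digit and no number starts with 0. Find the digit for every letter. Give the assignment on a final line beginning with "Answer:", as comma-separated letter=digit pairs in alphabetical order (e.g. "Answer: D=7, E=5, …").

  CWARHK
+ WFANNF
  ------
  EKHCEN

Step 1. [col 1: K + F ≡ N (mod 10)] no forcing yet in column 1 (carry-in 0); F=2 is free and consistent — try it. So F=2.
Step 2. [col 1: K + F ≡ N (mod 10)] no forcing yet in column 1 (carry-in 0); N=8 is free and consistent — try it ⇒ N=8.
Step 3. [col 1: K + F ≡ N (mod 10)] in column 1 we have K+F≡N with carry-in 0; given F=2, N=8 and digits 2,8 already taken and all letters distinct, that pins K to 6, so K=6.
Step 4. [col 2: H + N ≡ E (mod 10)] several values work for E in column 2 (H + N ≡ E (mod 10), carry-in 0); try E=9 ⇒ E=9.
Step 5. [col 2: H + N ≡ E (mod 10)] column 2: given N=8, E=9, carry-in 0, and digits 2,6,8,9 already taken and all letters distinct, H+N≡E (mod 10) forces H=1, so H=1.
Step 6. [col 3: R + N ≡ C (mod 10)] R=7 is one option consistent with column 3 (R + N ≡ C (mod 10), carry-in 0) — take it, so R=7.
Step 7. [col 3: R + N ≡ C (mod 10)] column 3 reads R+N+carry(0)=C with R=7, N=8; with digits 1,2,6,7,8,9 already taken and all letters distinct, the only value for C is 5 ⇒ C=5.
Step 8. [col 4: A + A ≡ H (mod 10)] column 4: given H=1, carry-in 1, and digits 1,2,5,6,7,8,9 already taken and all letters distinct, A+A≡H (mod 10) forces A=0, so A=0.
Step 9. [col 5: W + F ≡ K (mod 10)] column 5: given F=2, K=6, carry-in 0, and digits 0,1,2,5,6,7,8,9 already taken and all letters distinct, W+F≡K (mod 10) forces W=4. So W=4.

Answer: A=0, C=5, E=9, F=2, H=1, K=6, N=8, R=7, W=4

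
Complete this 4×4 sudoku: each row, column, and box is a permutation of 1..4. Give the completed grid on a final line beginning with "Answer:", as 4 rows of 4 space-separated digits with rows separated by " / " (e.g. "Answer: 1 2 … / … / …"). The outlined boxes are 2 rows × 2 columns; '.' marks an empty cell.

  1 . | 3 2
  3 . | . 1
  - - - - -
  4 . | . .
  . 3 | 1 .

Step 1. [r2c2∈{2,4}] 2 has one home in row 2: r2c2, so r2c2=2.
Step 2. [r3c2∈{1}] nothing but 1 survives at r3c2 ⇒ r3c2=1.
Step 3. [r4c4∈{4}] nothing but 4 survives at r4c4. So r4c4=4.
Step 4. [r1c2∈{4}] r1c2 has the single candidate 4, so r1c2=4.
Step 5. [r4c1∈{2}] r4c1 has the single candidate 2, so r4c1=2.
Step 6. [r3c3∈{2}] only 2 remains possible at r3c3 ⇒ r3c3=2.
Step 7. [r2c3∈{4}] r2c3 is down to just 4. So r2c3=4.
Step 8. [r3c4∈{3}] only 3 remains possible at r3c4, so r3c4=3.

Answer: 1 4 3 2 / 3 2 4 1 / 4 1 2 3 / 2 3 1 4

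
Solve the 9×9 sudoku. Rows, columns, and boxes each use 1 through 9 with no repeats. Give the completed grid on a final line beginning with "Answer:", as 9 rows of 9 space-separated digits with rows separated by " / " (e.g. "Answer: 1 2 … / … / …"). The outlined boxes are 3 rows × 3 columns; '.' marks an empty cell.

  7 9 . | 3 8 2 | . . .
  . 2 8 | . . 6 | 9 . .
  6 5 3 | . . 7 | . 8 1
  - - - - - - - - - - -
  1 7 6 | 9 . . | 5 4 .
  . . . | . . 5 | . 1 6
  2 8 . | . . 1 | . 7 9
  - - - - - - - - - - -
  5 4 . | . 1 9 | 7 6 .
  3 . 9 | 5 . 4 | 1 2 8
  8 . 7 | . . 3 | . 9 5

Step 1. [r3c4∈{4}] only 4 remains possible at r3c4. So r3c4=4.
Step 2. [r5c3∈{4}] r5c3's peers cover all but 4. So r5c3=4.
Step 3. [r6c7∈{3}] r6c7's peers cover all but 3 ⇒ r6c7=3.
Step 4. [r5c4∈{2,7,8}] col 4 places 7 nowhere but r5c4. So r5c4=7.
Step 5. [r6c4∈{6}] only 6 remains possible at r6c4. So r6c4=6.
Step 6. [r4c9∈{2}] nothing but 2 survives at r4c9, so r4c9=2.
Step 7. [r5c5∈{2,3}] row 5 places 2 nowhere but r5c5. So r5c5=2.
Step 8. [r2c8∈{3,5}] in col 8, 3 fits only at r2c8. So r2c8=3.
Step 9. [r1c9∈{4}] r1c9 has the single candidate 4 ⇒ r1c9=4.
Step 10. [r8c2∈{6}] r8c2 is down to just 6 ⇒ r8c2=6.
Step 11. [r7c3∈{2}] r7c3's peers cover all but 2. So r7c3=2.
Step 12. [r9c2∈{1}] r9c2's peers cover all but 1 ⇒ r9c2=1.
Step 13. [r1c7∈{6}] r1c7's peers cover all but 6 ⇒ r1c7=6.
Step 14. [r7c9∈{3}] r7c9 has the single candidate 3, so r7c9=3.
Step 15. [r7c4∈{8}] r7c4 has the single candidate 8. So r7c4=8.
Step 16. [r9c5∈{6}] r9c5 is down to just 6 ⇒ r9c5=6.
Step 17. [r3c5∈{9}] only 9 remains possible at r3c5, so r3c5=9.
Step 18. [r2c4∈{1}] r2c4 has the single candidate 1 ⇒ r2c4=1.
Step 19. [r4c6∈{8}] r4c6 is down to just 8, so r4c6=8.
Step 20. [r2c9∈{7}] only 7 remains possible at r2c9 ⇒ r2c9=7.
Step 21. [r1c8∈{5}] r1c8's peers cover all but 5, so r1c8=5.
Step 22. [r2c1∈{4}] nothing but 4 survives at r2c1, so r2c1=4.
Step 23. [r8c5∈{7}] nothing but 7 survives at r8c5, so r8c5=7.
Step 24. [r5c7∈{8}] nothing but 8 survives at r5c7. So r5c7=8.
Step 25. [r6c3∈{5}] r6c3's peers cover all but 5. So r6c3=5.
Step 26. [r9c7∈{4}] only 4 remains possible at r9c7. So r9c7=4.
Step 27. [r1c3∈{1}] nothing but 1 survives at r1c3, so r1c3=1.
Step 28. [r9c4∈{2}] r9c4 is down to just 2. So r9c4=2.
Step 29. [r4c5∈{3}] r4c5's peers cover all but 3. So r4c5=3.
Step 30. [r6c5∈{4}] nothing but 4 survives at r6c5 ⇒ r6c5=4.
Step 31. [r5c1∈{9}] nothing but 9 survives at r5c1, so r5c1=9.
Step 32. [r5c2∈{3}] r5c2 has the single candidate 3, so r5c2=3.
Step 33. [r2c5∈{5}] only 5 remains possible at r2c5 ⇒ r2c5=5.
Step 34. [r3c7∈{2}] r3c7's peers cover all but 2. So r3c7=2.

Answer: 7 9 1 3 8 2 6 5 4 / 4 2 8 1 5 6 9 3 7 / 6 5 3 4 9 7 2 8 1 / 1 7 6 9 3 8 5 4 2 / 9 3 4 7 2 5 8 1 6 / 2 8 5 6 4 1 3 7 9 / 5 4 2 8 1 9 7 6 3 / 3 6 9 5 7 4 1 2 8 / 8 1 7 2 6 3 4 9 5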